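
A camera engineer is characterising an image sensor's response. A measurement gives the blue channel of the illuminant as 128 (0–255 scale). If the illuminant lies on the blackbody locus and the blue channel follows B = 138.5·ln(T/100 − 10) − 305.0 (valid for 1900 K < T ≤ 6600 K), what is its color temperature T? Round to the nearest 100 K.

3300 K

ln(t − 10) = (128 + 305.0) / 138.5 = 3.1264.
t − 10 = e^3.1264 = 22.791, so t = 32.791.
T = 100·t = 3279 K → 3300 K to the nearest 100 K.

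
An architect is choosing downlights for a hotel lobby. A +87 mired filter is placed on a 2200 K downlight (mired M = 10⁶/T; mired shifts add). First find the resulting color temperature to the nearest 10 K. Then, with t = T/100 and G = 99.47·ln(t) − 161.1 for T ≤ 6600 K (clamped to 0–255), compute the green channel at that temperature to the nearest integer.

129

M_in = 10⁶/2200 = 454.55; M_out = 454.55 + (+87) = 541.55.
T_out = 10⁶/541.55 = 1846.6 K → 1850 K; t = 18.5.
G = 99.47·ln 18.5 − 161.1 = 99.47·2.9178 − 161.1 = 129.131.
Rounded: 129.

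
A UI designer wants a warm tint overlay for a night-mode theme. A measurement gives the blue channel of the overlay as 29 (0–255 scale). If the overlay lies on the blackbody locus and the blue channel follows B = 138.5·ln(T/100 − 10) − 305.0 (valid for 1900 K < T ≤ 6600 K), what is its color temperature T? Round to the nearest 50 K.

ln(t − 10) = (29 + 305.0) / 138.5 = 2.4116.
t − 10 = e^2.4116 = 11.151, so t = 21.151.
T = 100·t = 2115 K → 2100 K to the nearest 50 K.

2100 K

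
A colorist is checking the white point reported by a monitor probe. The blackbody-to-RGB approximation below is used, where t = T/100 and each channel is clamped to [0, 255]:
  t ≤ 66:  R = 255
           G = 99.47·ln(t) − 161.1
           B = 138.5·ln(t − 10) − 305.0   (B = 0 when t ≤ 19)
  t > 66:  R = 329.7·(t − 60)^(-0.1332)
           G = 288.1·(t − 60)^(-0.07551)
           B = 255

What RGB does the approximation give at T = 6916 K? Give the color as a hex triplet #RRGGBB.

#F5F4FF

t = 6916/100 = 69.16; the t > 66 branch applies.
R = 329.7·(69.16 − 60)^(-0.1332) = 329.7·9.16^(-0.1332) = 329.7·0.74452 = 245.468.
G = 288.1·(69.16 − 60)^(-0.07551) = 288.1·9.16^(-0.07551) = 288.1·0.84599 = 243.731.
B = 255 by definition for t > 66.
Rounded: (245, 244, 255).
In hex: #F5F4FF.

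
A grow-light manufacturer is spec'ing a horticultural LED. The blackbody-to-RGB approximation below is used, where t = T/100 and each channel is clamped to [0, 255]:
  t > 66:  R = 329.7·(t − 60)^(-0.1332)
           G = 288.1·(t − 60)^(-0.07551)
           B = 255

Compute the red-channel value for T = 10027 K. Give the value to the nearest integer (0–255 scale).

202

t = 10027/100 = 100.27; the t > 66 branch applies.
R = 329.7·(100.27 − 60)^(-0.1332) = 329.7·40.27^(-0.1332) = 329.7·0.61125 = 201.528.
Rounded: 202.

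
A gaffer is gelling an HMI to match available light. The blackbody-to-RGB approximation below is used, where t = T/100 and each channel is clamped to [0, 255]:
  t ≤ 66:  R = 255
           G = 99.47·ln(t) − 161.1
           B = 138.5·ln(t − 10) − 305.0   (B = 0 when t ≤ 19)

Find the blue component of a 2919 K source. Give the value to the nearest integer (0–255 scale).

104

t = 2919/100 = 29.19; the t ≤ 66 branch applies.
B = 138.5·ln(29.19 − 10) − 305.0 = 138.5·ln 19.19 − 305.0 = 138.5·2.9544 − 305.0 = 104.183.
Rounded: 104.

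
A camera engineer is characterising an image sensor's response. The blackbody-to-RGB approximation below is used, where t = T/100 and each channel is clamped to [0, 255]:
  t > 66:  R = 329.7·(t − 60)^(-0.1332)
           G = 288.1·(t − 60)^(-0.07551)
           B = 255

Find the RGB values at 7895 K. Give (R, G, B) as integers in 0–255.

(223, 231, 255)

t = 7895/100 = 78.95; the t > 66 branch applies.
R = 329.7·(78.95 − 60)^(-0.1332) = 329.7·18.95^(-0.1332) = 329.7·0.67581 = 222.813.
G = 288.1·(78.95 − 60)^(-0.07551) = 288.1·18.95^(-0.07551) = 288.1·0.80081 = 230.712.
B = 255 by definition for t > 66.
Rounded: (223, 231, 255).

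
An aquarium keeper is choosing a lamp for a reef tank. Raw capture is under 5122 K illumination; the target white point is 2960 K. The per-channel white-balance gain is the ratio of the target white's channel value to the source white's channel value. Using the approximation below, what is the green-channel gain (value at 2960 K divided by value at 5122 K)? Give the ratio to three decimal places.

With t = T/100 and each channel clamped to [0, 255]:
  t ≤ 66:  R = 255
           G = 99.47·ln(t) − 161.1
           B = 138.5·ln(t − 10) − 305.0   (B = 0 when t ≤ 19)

0.763

At 5122 K (t = 51.22):
  G = 99.47·ln 51.22 − 161.1 = 99.47·3.9361 − 161.1 = 230.427.
At 2960 K (t = 29.6):
  G = 99.47·ln 29.6 − 161.1 = 99.47·3.3878 − 161.1 = 175.882.
Gain = 175.882 / 230.427 = 0.7633 → 0.763.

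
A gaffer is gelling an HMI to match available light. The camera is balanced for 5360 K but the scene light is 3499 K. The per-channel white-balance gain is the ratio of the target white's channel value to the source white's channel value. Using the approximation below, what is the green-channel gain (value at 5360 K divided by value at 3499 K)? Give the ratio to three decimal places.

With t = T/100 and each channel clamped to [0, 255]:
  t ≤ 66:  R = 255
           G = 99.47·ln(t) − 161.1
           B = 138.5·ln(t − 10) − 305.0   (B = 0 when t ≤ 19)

At 3499 K (t = 34.99):
  G = 99.47·ln 34.99 − 161.1 = 99.47·3.5551 − 161.1 = 192.522.
At 5360 K (t = 53.6):
  G = 99.47·ln 53.6 − 161.1 = 99.47·3.9815 − 161.1 = 234.945.
Gain = 234.945 / 192.522 = 1.2204 → 1.220.

1.220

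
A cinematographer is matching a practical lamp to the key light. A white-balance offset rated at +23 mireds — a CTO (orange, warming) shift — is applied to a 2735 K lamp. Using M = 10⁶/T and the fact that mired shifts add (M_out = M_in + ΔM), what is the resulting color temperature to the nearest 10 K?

2570 K

M_in = 10⁶/2735 = 365.63 mireds.
M_out = 365.63 + (+23) = 388.63 mireds.
T_out = 10⁶/388.63 = 2573.1 K → 2570 K.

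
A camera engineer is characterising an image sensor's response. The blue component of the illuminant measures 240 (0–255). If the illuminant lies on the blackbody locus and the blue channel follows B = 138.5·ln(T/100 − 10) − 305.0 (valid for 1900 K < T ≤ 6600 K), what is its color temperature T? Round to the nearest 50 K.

6100 K

ln(t − 10) = (240 + 305.0) / 138.5 = 3.9350.
t − 10 = e^3.9350 = 51.163, so t = 61.163.
T = 100·t = 6116 K → 6100 K to the nearest 50 K.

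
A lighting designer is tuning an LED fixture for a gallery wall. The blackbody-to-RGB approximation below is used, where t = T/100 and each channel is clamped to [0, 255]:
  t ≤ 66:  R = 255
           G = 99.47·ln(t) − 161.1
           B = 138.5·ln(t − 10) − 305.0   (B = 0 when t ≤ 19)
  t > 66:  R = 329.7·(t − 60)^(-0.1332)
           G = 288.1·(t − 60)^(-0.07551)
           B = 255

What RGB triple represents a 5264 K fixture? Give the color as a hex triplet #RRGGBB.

#FFE9D7

t = 5264/100 = 52.64; the t ≤ 66 branch applies.
R = 255 by definition for t ≤ 66.
G = 99.47·ln 52.64 − 161.1 = 99.47·3.9635 − 161.1 = 233.147.
B = 138.5·ln(52.64 − 10) − 305.0 = 138.5·ln 42.64 − 305.0 = 138.5·3.7528 − 305.0 = 214.762.
Rounded: (255, 233, 215).
In hex: #FFE9D7.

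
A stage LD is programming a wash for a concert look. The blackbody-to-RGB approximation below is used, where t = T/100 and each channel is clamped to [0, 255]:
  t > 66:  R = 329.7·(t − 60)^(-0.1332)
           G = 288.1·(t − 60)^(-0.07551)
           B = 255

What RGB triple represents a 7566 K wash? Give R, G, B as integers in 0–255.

R=229, G=234, B=255

t = 7566/100 = 75.66; the t > 66 branch applies.
R = 329.7·(75.66 − 60)^(-0.1332) = 329.7·15.66^(-0.1332) = 329.7·0.69319 = 228.546.
G = 288.1·(75.66 − 60)^(-0.07551) = 288.1·15.66^(-0.07551) = 288.1·0.81242 = 234.059.
B = 255 by definition for t > 66.
Rounded: (229, 234, 255).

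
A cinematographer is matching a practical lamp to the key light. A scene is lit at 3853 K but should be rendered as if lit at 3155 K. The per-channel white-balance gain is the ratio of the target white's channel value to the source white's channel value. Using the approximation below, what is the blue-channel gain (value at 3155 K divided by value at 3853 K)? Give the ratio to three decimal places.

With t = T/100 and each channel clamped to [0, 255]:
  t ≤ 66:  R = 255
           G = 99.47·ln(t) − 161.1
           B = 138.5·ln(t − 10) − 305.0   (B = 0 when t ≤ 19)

0.756

At 3853 K (t = 38.53):
  B = 138.5·ln(38.53 − 10) − 305.0 = 138.5·ln 28.53 − 305.0 = 138.5·3.3510 − 305.0 = 159.107.
At 3155 K (t = 31.55):
  B = 138.5·ln(31.55 − 10) − 305.0 = 138.5·ln 21.55 − 305.0 = 138.5·3.0704 − 305.0 = 120.247.
Gain = 120.247 / 159.107 = 0.7558 → 0.756.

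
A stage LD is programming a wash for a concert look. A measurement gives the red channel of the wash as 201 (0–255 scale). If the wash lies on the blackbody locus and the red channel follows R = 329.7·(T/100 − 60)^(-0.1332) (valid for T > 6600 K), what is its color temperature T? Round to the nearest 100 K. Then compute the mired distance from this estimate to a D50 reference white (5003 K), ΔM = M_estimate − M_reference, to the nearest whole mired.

(t − 60)^(-0.1332) = 201/329.7 = 0.60965.
t − 60 = 0.60965^(1/-0.1332) = 0.60965^(-7.508) = 41.071, so t = 101.071.
T = 100·t = 10107 K → 10100 K to the nearest 100 K.
M_estimate = 10⁶/10100 = 99.01; M_reference = 10⁶/5003 = 199.88.
ΔM = 99.01 − 199.88 = -100.87 → -101 mireds.

-101 mireds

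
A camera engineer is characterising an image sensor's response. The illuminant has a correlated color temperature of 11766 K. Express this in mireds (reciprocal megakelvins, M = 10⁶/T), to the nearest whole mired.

85 mireds

M = 10⁶ / 11766 = 84.991 → 85 mireds.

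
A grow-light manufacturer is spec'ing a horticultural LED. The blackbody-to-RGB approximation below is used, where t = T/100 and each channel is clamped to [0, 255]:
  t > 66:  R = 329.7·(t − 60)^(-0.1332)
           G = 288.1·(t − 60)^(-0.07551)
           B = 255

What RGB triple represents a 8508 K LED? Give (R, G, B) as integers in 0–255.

t = 8508/100 = 85.08; the t > 66 branch applies.
R = 329.7·(85.08 − 60)^(-0.1332) = 329.7·25.08^(-0.1332) = 329.7·0.65104 = 214.649.
G = 288.1·(85.08 − 60)^(-0.07551) = 288.1·25.08^(-0.07551) = 288.1·0.78404 = 225.881.
B = 255 by definition for t > 66.
Rounded: (215, 226, 255).

(215, 226, 255)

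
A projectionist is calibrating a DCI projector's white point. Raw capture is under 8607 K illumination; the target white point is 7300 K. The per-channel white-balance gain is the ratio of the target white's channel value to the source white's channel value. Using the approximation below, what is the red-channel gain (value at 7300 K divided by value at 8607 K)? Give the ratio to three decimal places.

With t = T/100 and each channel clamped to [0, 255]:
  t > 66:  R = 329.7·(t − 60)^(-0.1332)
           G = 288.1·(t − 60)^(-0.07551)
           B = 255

1.097

At 8607 K (t = 86.07):
  R = 329.7·(86.07 − 60)^(-0.1332) = 329.7·26.07^(-0.1332) = 329.7·0.64769 = 213.545.
At 7300 K (t = 73):
  R = 329.7·(73 − 60)^(-0.1332) = 329.7·13^(-0.1332) = 329.7·0.71060 = 234.283.
Gain = 234.283 / 213.545 = 1.0971 → 1.097.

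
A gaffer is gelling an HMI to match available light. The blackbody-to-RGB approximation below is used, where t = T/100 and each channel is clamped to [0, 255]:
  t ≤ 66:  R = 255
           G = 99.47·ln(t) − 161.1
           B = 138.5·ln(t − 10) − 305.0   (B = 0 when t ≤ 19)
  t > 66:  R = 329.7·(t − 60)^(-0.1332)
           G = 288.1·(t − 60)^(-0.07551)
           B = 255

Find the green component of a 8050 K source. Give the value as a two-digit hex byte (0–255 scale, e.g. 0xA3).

0xE5

t = 8050/100 = 80.5; the t > 66 branch applies.
G = 288.1·(80.5 − 60)^(-0.07551) = 288.1·20.5^(-0.07551) = 288.1·0.79607 = 229.347.
Rounded: 229; in hex, 0xE5.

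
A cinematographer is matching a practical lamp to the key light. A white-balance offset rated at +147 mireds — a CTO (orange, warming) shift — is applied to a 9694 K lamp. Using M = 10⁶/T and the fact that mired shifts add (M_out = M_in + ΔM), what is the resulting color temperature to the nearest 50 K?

4000 K

M_in = 10⁶/9694 = 103.16 mireds.
M_out = 103.16 + (+147) = 250.16 mireds.
T_out = 10⁶/250.16 = 3997.5 K → 4000 K.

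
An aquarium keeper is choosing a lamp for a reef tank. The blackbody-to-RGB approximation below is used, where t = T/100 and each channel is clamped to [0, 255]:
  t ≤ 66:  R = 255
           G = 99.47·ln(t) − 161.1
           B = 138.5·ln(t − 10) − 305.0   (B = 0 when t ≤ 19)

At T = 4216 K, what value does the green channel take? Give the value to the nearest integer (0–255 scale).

211

t = 4216/100 = 42.16; the t ≤ 66 branch applies.
G = 99.47·ln 42.16 − 161.1 = 99.47·3.7415 − 161.1 = 211.064.
Rounded: 211.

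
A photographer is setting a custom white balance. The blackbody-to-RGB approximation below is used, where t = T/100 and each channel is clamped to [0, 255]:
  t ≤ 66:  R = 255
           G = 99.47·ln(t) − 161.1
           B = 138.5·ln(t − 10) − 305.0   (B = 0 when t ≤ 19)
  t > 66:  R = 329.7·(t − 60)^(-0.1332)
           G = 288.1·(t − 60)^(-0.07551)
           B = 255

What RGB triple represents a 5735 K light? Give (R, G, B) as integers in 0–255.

(255, 242, 229)

t = 5735/100 = 57.35; the t ≤ 66 branch applies.
R = 255 by definition for t ≤ 66.
G = 99.47·ln 57.35 − 161.1 = 99.47·4.0492 − 161.1 = 241.671.
B = 138.5·ln(57.35 − 10) − 305.0 = 138.5·ln 47.35 − 305.0 = 138.5·3.8576 − 305.0 = 229.273.
Rounded: (255, 242, 229).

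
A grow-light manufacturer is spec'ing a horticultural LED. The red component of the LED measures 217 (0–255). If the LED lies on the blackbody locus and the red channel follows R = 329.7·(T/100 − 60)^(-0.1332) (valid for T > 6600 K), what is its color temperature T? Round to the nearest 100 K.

8300 K

(t − 60)^(-0.1332) = 217/329.7 = 0.65817.
t − 60 = 0.65817^(1/-0.1332) = 0.65817^(-7.508) = 23.110, so t = 83.110.
T = 100·t = 8311 K → 8300 K to the nearest 100 K.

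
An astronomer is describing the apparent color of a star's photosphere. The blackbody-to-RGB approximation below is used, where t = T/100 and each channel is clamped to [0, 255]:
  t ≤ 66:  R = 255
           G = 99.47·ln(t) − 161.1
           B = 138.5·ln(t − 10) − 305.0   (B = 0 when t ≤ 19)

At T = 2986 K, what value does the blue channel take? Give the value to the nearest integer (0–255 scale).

109

t = 2986/100 = 29.86; the t ≤ 66 branch applies.
B = 138.5·ln(29.86 − 10) − 305.0 = 138.5·ln 19.86 − 305.0 = 138.5·2.9887 − 305.0 = 108.936.
Rounded: 109.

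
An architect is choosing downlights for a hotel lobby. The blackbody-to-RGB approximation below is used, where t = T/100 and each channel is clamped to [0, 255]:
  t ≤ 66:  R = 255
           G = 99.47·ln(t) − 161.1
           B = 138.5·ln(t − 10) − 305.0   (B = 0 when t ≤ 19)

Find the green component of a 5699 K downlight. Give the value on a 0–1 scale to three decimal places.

0.945

t = 5699/100 = 56.99; the t ≤ 66 branch applies.
G = 99.47·ln 56.99 − 161.1 = 99.47·4.0429 − 161.1 = 241.045.
On a 0–1 scale: 241.045/255 = 0.9453 → 0.945.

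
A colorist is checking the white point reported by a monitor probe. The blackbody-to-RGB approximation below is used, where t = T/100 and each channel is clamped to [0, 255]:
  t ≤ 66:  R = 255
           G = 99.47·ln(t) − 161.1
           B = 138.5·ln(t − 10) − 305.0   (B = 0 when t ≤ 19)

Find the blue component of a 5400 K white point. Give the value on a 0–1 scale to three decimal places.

t = 5400/100 = 54; the t ≤ 66 branch applies.
B = 138.5·ln(54 − 10) − 305.0 = 138.5·ln 44 − 305.0 = 138.5·3.7842 − 305.0 = 219.110.
On a 0–1 scale: 219.110/255 = 0.8593 → 0.859.

0.859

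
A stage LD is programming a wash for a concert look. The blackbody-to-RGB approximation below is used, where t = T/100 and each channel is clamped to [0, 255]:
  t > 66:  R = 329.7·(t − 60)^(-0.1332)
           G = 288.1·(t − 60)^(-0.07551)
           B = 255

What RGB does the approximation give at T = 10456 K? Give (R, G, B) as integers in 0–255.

t = 10456/100 = 104.56; the t > 66 branch applies.
R = 329.7·(104.56 − 60)^(-0.1332) = 329.7·44.56^(-0.1332) = 329.7·0.60306 = 198.829.
G = 288.1·(104.56 − 60)^(-0.07551) = 288.1·44.56^(-0.07551) = 288.1·0.75074 = 216.287.
B = 255 by definition for t > 66.
Rounded: (199, 216, 255).

(199, 216, 255)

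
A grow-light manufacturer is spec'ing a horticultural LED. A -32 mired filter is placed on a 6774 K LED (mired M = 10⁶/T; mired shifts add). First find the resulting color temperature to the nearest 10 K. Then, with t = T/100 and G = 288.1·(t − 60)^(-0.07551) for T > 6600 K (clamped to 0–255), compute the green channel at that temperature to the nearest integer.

M_in = 10⁶/6774 = 147.62; M_out = 147.62 + (-32) = 115.62.
T_out = 10⁶/115.62 = 8648.8 K → 8650 K; t = 86.5.
G = 288.1·(86.5 − 60)^(-0.07551) = 288.1·26.5^(-0.07551) = 288.1·0.78078 = 224.944.
Rounded: 225.

225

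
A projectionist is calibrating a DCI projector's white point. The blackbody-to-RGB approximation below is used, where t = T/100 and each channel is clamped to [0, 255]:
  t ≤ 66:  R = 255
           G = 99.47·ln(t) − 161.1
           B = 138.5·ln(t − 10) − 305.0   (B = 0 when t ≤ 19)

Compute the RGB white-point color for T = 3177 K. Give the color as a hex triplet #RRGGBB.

t = 3177/100 = 31.77; the t ≤ 66 branch applies.
R = 255 by definition for t ≤ 66.
G = 99.47·ln 31.77 − 161.1 = 99.47·3.4585 − 161.1 = 182.919.
B = 138.5·ln(31.77 − 10) − 305.0 = 138.5·ln 21.77 − 305.0 = 138.5·3.0805 − 305.0 = 121.654.
Rounded: (255, 183, 122).
In hex: #FFB77A.

#FFB77A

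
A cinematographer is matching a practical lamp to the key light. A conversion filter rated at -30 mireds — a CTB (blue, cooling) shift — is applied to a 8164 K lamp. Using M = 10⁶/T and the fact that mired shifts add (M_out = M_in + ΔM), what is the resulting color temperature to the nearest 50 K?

10800 K

M_in = 10⁶/8164 = 122.49 mireds.
M_out = 122.49 + (-30) = 92.49 mireds.
T_out = 10⁶/92.49 = 10812.1 K → 10800 K.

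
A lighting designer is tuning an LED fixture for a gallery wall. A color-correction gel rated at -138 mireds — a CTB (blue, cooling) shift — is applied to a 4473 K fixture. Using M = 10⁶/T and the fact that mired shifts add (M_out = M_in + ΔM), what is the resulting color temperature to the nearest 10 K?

11690 K

M_in = 10⁶/4473 = 223.56 mireds.
M_out = 223.56 + (-138) = 85.56 mireds.
T_out = 10⁶/85.56 = 11687.2 K → 11690 K.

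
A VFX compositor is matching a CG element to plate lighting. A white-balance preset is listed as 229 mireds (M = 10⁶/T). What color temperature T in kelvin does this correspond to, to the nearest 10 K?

4370 K

T = 10⁶ / 229 = 4366.81 K → 4370 K.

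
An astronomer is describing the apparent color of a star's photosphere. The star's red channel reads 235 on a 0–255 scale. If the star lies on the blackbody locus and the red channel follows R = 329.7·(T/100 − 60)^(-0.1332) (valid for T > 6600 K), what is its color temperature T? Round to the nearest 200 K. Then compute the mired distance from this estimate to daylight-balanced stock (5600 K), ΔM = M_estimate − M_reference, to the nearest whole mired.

-40 mireds

(t − 60)^(-0.1332) = 235/329.7 = 0.71277.
t − 60 = 0.71277^(1/-0.1332) = 0.71277^(-7.508) = 12.705, so t = 72.705.
T = 100·t = 7271 K → 7200 K to the nearest 200 K.
M_estimate = 10⁶/7200 = 138.89; M_reference = 10⁶/5600 = 178.57.
ΔM = 138.89 − 178.57 = -39.68 → -40 mireds.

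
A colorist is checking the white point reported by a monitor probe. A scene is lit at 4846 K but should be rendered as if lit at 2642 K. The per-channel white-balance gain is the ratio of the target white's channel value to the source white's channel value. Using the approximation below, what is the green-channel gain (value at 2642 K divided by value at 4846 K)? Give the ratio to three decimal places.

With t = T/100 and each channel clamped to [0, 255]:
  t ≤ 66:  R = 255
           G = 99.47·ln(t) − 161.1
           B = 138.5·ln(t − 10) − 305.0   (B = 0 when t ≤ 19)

0.732

At 4846 K (t = 48.46):
  G = 99.47·ln 48.46 − 161.1 = 99.47·3.8807 − 161.1 = 224.917.
At 2642 K (t = 26.42):
  G = 99.47·ln 26.42 − 161.1 = 99.47·3.2741 − 161.1 = 164.577.
Gain = 164.577 / 224.917 = 0.7317 → 0.732.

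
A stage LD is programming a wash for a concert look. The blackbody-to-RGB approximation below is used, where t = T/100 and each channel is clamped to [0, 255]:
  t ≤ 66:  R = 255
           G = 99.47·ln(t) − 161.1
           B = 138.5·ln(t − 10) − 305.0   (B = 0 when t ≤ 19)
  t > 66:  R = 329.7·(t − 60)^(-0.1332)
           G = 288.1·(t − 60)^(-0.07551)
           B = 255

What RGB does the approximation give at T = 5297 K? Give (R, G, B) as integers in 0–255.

t = 5297/100 = 52.97; the t ≤ 66 branch applies.
R = 255 by definition for t ≤ 66.
G = 99.47·ln 52.97 − 161.1 = 99.47·3.9697 − 161.1 = 233.769.
B = 138.5·ln(52.97 − 10) − 305.0 = 138.5·ln 42.97 − 305.0 = 138.5·3.7605 − 305.0 = 215.830.
Rounded: (255, 234, 216).

(255, 234, 216)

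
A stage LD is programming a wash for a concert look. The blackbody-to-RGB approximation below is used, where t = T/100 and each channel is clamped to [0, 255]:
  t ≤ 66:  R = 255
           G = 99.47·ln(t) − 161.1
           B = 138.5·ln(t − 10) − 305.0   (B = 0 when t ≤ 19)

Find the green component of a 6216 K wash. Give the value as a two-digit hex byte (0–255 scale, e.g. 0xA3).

0xFA

t = 6216/100 = 62.16; the t ≤ 66 branch applies.
G = 99.47·ln 62.16 − 161.1 = 99.47·4.1297 − 161.1 = 249.682.
Rounded: 250; in hex, 0xFA.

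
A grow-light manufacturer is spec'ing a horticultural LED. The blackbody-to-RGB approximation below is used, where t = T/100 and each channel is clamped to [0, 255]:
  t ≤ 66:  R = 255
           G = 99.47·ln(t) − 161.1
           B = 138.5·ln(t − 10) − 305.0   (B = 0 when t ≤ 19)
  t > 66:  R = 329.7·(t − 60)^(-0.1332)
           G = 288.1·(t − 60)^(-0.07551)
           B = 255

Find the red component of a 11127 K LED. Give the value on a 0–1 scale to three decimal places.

t = 11127/100 = 111.27; the t > 66 branch applies.
R = 329.7·(111.27 − 60)^(-0.1332) = 329.7·51.27^(-0.1332) = 329.7·0.59190 = 195.148.
On a 0–1 scale: 195.148/255 = 0.7653 → 0.765.

0.765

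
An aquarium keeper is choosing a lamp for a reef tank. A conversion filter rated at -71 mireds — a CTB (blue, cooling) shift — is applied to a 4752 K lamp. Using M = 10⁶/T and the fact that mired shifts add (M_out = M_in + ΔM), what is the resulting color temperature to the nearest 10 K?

M_in = 10⁶/4752 = 210.44 mireds.
M_out = 210.44 + (-71) = 139.44 mireds.
T_out = 10⁶/139.44 = 7171.7 K → 7170 K.

7170 K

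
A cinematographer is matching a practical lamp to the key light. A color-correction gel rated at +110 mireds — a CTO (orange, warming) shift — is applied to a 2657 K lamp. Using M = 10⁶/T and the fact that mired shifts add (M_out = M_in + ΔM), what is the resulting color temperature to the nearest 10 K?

M_in = 10⁶/2657 = 376.36 mireds.
M_out = 376.36 + (+110) = 486.36 mireds.
T_out = 10⁶/486.36 = 2056.1 K → 2060 K.

2060 K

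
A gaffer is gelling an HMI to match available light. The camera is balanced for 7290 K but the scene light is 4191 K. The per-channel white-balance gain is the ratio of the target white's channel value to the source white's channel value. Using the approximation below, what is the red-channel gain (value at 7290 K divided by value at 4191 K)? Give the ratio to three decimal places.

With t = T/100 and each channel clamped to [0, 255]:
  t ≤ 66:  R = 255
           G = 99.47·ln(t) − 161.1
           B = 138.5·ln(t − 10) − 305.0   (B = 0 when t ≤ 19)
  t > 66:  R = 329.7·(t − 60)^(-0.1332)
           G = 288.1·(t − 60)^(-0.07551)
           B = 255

At 4191 K (t = 41.91):
  R = 255 by definition for t ≤ 66.
At 7290 K (t = 72.9):
  R = 329.7·(72.9 − 60)^(-0.1332) = 329.7·12.9^(-0.1332) = 329.7·0.71133 = 234.525.
Gain = 234.525 / 255.000 = 0.9197 → 0.920.

0.920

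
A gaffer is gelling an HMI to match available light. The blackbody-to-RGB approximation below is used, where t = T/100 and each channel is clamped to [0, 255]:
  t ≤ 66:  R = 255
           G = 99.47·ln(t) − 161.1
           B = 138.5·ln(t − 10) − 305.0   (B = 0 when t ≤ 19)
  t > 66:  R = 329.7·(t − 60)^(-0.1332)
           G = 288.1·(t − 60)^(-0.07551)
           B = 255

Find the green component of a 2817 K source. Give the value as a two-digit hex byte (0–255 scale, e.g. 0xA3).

t = 2817/100 = 28.17; the t ≤ 66 branch applies.
G = 99.47·ln 28.17 − 161.1 = 99.47·3.3383 − 161.1 = 170.956.
Rounded: 171; in hex, 0xAB.

0xAB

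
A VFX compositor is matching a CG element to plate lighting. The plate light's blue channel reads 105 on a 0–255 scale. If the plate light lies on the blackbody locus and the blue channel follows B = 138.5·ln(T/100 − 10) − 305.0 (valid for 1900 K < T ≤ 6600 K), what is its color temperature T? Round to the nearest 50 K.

ln(t − 10) = (105 + 305.0) / 138.5 = 2.9603.
t − 10 = e^2.9603 = 19.304, so t = 29.304.
T = 100·t = 2930 K → 2950 K to the nearest 50 K.

2950 K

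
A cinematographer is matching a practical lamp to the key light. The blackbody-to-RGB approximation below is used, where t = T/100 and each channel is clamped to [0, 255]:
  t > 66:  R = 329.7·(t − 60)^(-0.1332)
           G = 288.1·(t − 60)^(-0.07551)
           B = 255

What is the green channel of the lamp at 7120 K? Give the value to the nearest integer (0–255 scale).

240

t = 7120/100 = 71.2; the t > 66 branch applies.
G = 288.1·(71.2 − 60)^(-0.07551) = 288.1·11.2^(-0.07551) = 288.1·0.83325 = 240.058.
Rounded: 240.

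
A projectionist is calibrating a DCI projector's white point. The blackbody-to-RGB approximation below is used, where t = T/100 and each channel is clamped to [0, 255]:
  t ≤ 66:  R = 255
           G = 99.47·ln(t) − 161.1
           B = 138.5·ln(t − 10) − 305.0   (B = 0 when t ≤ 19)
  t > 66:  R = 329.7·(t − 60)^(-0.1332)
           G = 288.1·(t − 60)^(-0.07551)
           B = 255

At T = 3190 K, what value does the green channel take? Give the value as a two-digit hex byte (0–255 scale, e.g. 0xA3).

0xB7

t = 3190/100 = 31.9; the t ≤ 66 branch applies.
G = 99.47·ln 31.9 − 161.1 = 99.47·3.4626 − 161.1 = 183.325.
Rounded: 183; in hex, 0xB7.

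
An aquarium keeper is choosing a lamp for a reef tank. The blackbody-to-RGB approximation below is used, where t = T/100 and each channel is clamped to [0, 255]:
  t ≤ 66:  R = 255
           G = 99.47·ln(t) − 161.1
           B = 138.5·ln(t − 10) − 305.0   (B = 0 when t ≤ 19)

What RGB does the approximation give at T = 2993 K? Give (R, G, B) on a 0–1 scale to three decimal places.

t = 2993/100 = 29.93; the t ≤ 66 branch applies.
R = 255 by definition for t ≤ 66.
G = 99.47·ln 29.93 − 161.1 = 99.47·3.3989 − 161.1 = 176.985.
B = 138.5·ln(29.93 − 10) − 305.0 = 138.5·ln 19.93 − 305.0 = 138.5·2.9922 − 305.0 = 109.423.
Dividing each by 255: (1.0000, 0.6941, 0.4291) → (1.000, 0.694, 0.429).

(1.000, 0.694, 0.429)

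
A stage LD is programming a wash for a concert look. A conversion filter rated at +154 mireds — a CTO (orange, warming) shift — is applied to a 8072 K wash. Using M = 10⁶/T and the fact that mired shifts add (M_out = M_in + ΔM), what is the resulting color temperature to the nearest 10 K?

3600 K

M_in = 10⁶/8072 = 123.89 mireds.
M_out = 123.89 + (+154) = 277.89 mireds.
T_out = 10⁶/277.89 = 3598.6 K → 3600 K.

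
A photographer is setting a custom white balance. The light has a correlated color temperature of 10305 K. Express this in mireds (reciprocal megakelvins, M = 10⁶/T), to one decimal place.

M = 10⁶ / 10305 = 97.040 → 97.0 mireds.

97.0 mireds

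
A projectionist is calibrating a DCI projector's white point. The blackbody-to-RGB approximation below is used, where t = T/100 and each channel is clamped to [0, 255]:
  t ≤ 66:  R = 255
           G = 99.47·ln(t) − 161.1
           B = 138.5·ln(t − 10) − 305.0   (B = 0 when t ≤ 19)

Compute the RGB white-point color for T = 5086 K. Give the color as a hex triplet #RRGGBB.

t = 5086/100 = 50.86; the t ≤ 66 branch applies.
R = 255 by definition for t ≤ 66.
G = 99.47·ln 50.86 − 161.1 = 99.47·3.9291 − 161.1 = 229.725.
B = 138.5·ln(50.86 − 10) − 305.0 = 138.5·ln 40.86 − 305.0 = 138.5·3.7102 − 305.0 = 208.856.
Rounded: (255, 230, 209).
In hex: #FFE6D1.

#FFE6D1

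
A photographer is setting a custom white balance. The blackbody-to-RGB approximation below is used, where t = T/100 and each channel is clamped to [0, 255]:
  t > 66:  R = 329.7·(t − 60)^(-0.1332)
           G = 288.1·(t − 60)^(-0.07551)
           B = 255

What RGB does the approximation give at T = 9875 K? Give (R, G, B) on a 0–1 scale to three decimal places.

t = 9875/100 = 98.75; the t > 66 branch applies.
R = 329.7·(98.75 − 60)^(-0.1332) = 329.7·38.75^(-0.1332) = 329.7·0.61439 = 202.563.
G = 288.1·(98.75 − 60)^(-0.07551) = 288.1·38.75^(-0.07551) = 288.1·0.75870 = 218.581.
B = 255 by definition for t > 66.
Dividing each by 255: (0.7944, 0.8572, 1.0000) → (0.794, 0.857, 1.000).

(0.794, 0.857, 1.000)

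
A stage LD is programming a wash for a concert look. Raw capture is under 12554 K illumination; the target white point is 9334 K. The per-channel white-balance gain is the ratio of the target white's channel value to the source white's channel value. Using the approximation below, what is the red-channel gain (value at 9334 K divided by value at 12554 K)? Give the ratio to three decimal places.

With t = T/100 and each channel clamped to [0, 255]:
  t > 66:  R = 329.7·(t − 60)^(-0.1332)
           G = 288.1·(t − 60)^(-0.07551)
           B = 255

At 12554 K (t = 125.54):
  R = 329.7·(125.54 − 60)^(-0.1332) = 329.7·65.54^(-0.1332) = 329.7·0.57285 = 188.869.
At 9334 K (t = 93.34):
  R = 329.7·(93.34 − 60)^(-0.1332) = 329.7·33.34^(-0.1332) = 329.7·0.62682 = 206.662.
Gain = 206.662 / 188.869 = 1.0942 → 1.094.

1.094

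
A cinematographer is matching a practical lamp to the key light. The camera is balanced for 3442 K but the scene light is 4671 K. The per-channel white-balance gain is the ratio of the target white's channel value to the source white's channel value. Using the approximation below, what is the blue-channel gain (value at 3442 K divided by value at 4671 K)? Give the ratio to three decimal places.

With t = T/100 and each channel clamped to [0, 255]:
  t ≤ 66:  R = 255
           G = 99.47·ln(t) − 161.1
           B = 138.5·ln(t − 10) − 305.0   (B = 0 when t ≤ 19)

At 4671 K (t = 46.71):
  B = 138.5·ln(46.71 − 10) − 305.0 = 138.5·ln 36.71 − 305.0 = 138.5·3.6030 − 305.0 = 194.022.
At 3442 K (t = 34.42):
  B = 138.5·ln(34.42 − 10) − 305.0 = 138.5·ln 24.42 − 305.0 = 138.5·3.1954 − 305.0 = 137.563.
Gain = 137.563 / 194.022 = 0.7090 → 0.709.

0.709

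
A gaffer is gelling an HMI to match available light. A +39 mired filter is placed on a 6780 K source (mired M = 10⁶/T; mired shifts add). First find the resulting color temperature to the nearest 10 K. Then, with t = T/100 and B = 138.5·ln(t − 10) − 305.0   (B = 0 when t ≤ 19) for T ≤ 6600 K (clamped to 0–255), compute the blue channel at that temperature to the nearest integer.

M_in = 10⁶/6780 = 147.49; M_out = 147.49 + (+39) = 186.49.
T_out = 10⁶/186.49 = 5362.1 K → 5360 K; t = 53.6.
B = 138.5·ln(53.6 − 10) − 305.0 = 138.5·ln 43.6 − 305.0 = 138.5·3.7751 − 305.0 = 217.845.
Rounded: 218.

218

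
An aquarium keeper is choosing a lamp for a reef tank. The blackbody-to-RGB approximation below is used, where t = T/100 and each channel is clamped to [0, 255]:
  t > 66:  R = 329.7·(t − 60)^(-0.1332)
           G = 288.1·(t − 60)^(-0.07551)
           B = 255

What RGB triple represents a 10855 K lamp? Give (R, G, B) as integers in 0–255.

(197, 215, 255)

t = 10855/100 = 108.55; the t > 66 branch applies.
R = 329.7·(108.55 − 60)^(-0.1332) = 329.7·48.55^(-0.1332) = 329.7·0.59621 = 196.571.
G = 288.1·(108.55 − 60)^(-0.07551) = 288.1·48.55^(-0.07551) = 288.1·0.74589 = 214.891.
B = 255 by definition for t > 66.
Rounded: (197, 215, 255).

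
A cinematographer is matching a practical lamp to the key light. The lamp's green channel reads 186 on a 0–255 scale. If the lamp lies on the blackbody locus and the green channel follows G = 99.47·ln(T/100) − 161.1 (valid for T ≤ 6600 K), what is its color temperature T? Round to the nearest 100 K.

3300 K

ln t = (186 + 161.1) / 99.47 = 3.4895.
t = e^3.4895 = 32.769.
T = 100·t = 3277 K → 3300 K to the nearest 100 K.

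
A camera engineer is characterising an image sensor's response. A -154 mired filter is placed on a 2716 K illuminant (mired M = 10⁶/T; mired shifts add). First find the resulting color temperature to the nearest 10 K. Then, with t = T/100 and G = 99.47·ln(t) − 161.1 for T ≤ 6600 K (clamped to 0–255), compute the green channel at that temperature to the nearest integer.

221

M_in = 10⁶/2716 = 368.19; M_out = 368.19 + (-154) = 214.19.
T_out = 10⁶/214.19 = 4668.8 K → 4670 K; t = 46.7.
G = 99.47·ln 46.7 − 161.1 = 99.47·3.8437 − 161.1 = 221.237.
Rounded: 221.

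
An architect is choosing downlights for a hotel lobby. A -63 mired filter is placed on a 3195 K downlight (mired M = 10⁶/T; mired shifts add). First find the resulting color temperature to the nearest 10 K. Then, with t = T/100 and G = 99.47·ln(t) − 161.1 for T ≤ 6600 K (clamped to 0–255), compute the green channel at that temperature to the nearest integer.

206

M_in = 10⁶/3195 = 312.99; M_out = 312.99 + (-63) = 249.99.
T_out = 10⁶/249.99 = 4000.2 K → 4000 K; t = 40.
G = 99.47·ln 40 − 161.1 = 99.47·3.6889 − 161.1 = 205.833.
Rounded: 206.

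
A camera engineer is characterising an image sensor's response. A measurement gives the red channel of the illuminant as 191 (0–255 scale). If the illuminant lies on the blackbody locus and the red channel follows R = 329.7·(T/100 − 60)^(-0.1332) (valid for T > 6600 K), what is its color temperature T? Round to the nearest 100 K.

(t − 60)^(-0.1332) = 191/329.7 = 0.57931.
t − 60 = 0.57931^(1/-0.1332) = 0.57931^(-7.508) = 60.245, so t = 120.245.
T = 100·t = 12025 K → 12000 K to the nearest 100 K.

12000 K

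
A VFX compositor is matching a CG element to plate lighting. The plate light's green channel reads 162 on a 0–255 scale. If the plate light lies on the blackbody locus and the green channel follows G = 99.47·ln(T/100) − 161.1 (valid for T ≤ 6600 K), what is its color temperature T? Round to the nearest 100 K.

ln t = (162 + 161.1) / 99.47 = 3.2482.
t = e^3.2482 = 25.744.
T = 100·t = 2574 K → 2600 K to the nearest 100 K.

2600 K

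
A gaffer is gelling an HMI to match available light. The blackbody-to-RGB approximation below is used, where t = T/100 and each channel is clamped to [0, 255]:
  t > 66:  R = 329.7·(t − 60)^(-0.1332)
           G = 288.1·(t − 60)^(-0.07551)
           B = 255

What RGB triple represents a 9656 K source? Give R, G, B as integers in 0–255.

R=204, G=220, B=255

t = 9656/100 = 96.56; the t > 66 branch applies.
R = 329.7·(96.56 − 60)^(-0.1332) = 329.7·36.56^(-0.1332) = 329.7·0.61917 = 204.139.
G = 288.1·(96.56 − 60)^(-0.07551) = 288.1·36.56^(-0.07551) = 288.1·0.76204 = 219.544.
B = 255 by definition for t > 66.
Rounded: (204, 220, 255).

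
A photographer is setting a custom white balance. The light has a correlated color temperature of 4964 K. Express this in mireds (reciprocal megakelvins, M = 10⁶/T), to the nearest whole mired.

201 mireds

M = 10⁶ / 4964 = 201.450 → 201 mireds.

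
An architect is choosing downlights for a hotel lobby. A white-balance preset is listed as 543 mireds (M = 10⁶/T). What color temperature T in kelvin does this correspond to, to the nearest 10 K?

T = 10⁶ / 543 = 1841.62 K → 1840 K.

1840 K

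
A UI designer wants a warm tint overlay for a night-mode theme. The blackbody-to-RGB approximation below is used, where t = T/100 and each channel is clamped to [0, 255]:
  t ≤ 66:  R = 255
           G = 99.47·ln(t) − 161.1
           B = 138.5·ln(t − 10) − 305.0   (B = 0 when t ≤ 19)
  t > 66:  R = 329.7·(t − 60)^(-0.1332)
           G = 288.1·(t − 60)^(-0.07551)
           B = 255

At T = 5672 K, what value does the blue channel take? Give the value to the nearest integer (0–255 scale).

t = 5672/100 = 56.72; the t ≤ 66 branch applies.
B = 138.5·ln(56.72 − 10) − 305.0 = 138.5·ln 46.72 − 305.0 = 138.5·3.8442 − 305.0 = 227.418.
Rounded: 227.

227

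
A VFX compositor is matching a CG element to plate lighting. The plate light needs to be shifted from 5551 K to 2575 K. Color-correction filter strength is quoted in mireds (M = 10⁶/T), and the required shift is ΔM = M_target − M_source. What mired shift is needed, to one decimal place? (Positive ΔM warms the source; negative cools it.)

+208.2 mireds

M_source = 10⁶/5551 = 180.148; M_target = 10⁶/2575 = 388.350.
ΔM = 388.350 − 180.148 = 208.202 → +208.2 mireds, a warming shift.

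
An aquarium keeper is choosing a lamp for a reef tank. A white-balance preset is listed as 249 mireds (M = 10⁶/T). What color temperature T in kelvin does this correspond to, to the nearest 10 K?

T = 10⁶ / 249 = 4016.06 K → 4020 K.

4020 K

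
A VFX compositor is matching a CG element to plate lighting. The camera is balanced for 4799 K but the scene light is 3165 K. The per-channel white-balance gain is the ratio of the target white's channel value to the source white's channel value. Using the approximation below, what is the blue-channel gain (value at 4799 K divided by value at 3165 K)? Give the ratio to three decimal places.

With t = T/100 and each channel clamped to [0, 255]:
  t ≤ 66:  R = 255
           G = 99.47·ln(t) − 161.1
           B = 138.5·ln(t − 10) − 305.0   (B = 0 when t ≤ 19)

At 3165 K (t = 31.65):
  B = 138.5·ln(31.65 − 10) − 305.0 = 138.5·ln 21.65 − 305.0 = 138.5·3.0750 − 305.0 = 120.888.
At 4799 K (t = 47.99):
  B = 138.5·ln(47.99 − 10) − 305.0 = 138.5·ln 37.99 − 305.0 = 138.5·3.6373 − 305.0 = 198.769.
Gain = 198.769 / 120.888 = 1.6442 → 1.644.

1.644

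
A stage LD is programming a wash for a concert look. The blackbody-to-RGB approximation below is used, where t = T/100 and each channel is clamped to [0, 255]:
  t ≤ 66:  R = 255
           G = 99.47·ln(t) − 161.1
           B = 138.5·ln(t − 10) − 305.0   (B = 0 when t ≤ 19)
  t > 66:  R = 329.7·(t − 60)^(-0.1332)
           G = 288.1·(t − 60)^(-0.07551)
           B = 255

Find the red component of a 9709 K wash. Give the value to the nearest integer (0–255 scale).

t = 9709/100 = 97.09; the t > 66 branch applies.
R = 329.7·(97.09 − 60)^(-0.1332) = 329.7·37.09^(-0.1332) = 329.7·0.61798 = 203.748.
Rounded: 204.

204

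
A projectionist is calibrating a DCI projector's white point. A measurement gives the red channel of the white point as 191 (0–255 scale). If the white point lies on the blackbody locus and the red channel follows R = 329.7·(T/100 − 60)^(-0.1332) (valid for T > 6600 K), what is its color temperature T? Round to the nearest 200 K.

(t − 60)^(-0.1332) = 191/329.7 = 0.57931.
t − 60 = 0.57931^(1/-0.1332) = 0.57931^(-7.508) = 60.245, so t = 120.245.
T = 100·t = 12025 K → 12000 K to the nearest 200 K.

12000 K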